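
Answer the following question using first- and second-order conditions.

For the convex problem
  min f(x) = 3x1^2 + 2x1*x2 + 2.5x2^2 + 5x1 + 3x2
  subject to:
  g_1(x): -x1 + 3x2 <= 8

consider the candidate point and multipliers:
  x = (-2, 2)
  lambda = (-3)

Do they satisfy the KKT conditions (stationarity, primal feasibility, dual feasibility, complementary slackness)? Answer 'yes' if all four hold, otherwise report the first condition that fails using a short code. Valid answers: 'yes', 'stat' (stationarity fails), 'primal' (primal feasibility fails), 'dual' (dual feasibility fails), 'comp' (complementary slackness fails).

Gradient of f: grad f(x) = Q x + c = (-3, 9)
Constraint values g_i(x) = a_i^T x - b_i:
  g_1((-2, 2)) = 0
Stationarity residual: grad f(x) + sum_i lambda_i a_i = (0, 0)
  -> stationarity OK
Primal feasibility (all g_i <= 0): OK
Dual feasibility (all lambda_i >= 0): FAILS
Complementary slackness (lambda_i * g_i(x) = 0 for all i): OK

Verdict: the first failing condition is dual_feasibility -> dual.

dual


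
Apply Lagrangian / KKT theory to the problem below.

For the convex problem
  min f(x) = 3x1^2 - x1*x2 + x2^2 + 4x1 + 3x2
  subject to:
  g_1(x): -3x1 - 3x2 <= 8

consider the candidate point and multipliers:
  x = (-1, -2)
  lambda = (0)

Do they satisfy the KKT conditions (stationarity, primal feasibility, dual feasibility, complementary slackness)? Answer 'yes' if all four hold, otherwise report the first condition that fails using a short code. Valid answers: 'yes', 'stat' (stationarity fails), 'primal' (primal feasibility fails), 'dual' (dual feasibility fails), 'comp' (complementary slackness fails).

Gradient of f: grad f(x) = Q x + c = (0, 0)
Constraint values g_i(x) = a_i^T x - b_i:
  g_1((-1, -2)) = 1
Stationarity residual: grad f(x) + sum_i lambda_i a_i = (0, 0)
  -> stationarity OK
Primal feasibility (all g_i <= 0): FAILS
Dual feasibility (all lambda_i >= 0): OK
Complementary slackness (lambda_i * g_i(x) = 0 for all i): OK

Verdict: the first failing condition is primal_feasibility -> primal.

primal


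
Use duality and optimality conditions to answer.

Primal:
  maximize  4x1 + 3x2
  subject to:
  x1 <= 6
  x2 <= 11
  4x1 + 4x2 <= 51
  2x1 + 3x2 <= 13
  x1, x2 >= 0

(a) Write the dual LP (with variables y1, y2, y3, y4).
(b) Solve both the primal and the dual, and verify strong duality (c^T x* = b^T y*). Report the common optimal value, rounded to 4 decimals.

The standard primal-dual pair for 'max c^T x s.t. A x <= b, x >= 0' is:
  Dual:  min b^T y  s.t.  A^T y >= c,  y >= 0.

So the dual LP is:
  minimize  6y1 + 11y2 + 51y3 + 13y4
  subject to:
    y1 + 4y3 + 2y4 >= 4
    y2 + 4y3 + 3y4 >= 3
    y1, y2, y3, y4 >= 0

Solving the primal: x* = (6, 0.3333).
  primal value c^T x* = 25.
Solving the dual: y* = (2, 0, 0, 1).
  dual value b^T y* = 25.
Strong duality: c^T x* = b^T y*. Confirmed.

25


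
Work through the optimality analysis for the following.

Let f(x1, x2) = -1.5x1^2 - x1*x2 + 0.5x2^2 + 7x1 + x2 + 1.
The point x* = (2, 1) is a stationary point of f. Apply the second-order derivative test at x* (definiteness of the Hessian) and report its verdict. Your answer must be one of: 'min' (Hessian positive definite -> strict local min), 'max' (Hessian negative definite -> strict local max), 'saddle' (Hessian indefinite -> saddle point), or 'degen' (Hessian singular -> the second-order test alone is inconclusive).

Compute the Hessian H = grad^2 f:
  H = [[-3, -1], [-1, 1]]
Verify stationarity: grad f(x*) = H x* + g = (0, 0).
Eigenvalues of H: -3.2361, 1.2361.
Eigenvalues have mixed signs, so H is indefinite -> x* is a saddle point.

saddle


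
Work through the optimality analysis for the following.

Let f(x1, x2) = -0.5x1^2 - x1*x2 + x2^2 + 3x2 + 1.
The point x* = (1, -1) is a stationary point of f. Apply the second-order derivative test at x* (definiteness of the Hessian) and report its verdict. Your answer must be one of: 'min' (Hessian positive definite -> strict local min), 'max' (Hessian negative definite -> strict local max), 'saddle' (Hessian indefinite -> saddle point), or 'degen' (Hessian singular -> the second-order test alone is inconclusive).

Compute the Hessian H = grad^2 f:
  H = [[-1, -1], [-1, 2]]
Verify stationarity: grad f(x*) = H x* + g = (0, 0).
Eigenvalues of H: -1.3028, 2.3028.
Eigenvalues have mixed signs, so H is indefinite -> x* is a saddle point.

saddle


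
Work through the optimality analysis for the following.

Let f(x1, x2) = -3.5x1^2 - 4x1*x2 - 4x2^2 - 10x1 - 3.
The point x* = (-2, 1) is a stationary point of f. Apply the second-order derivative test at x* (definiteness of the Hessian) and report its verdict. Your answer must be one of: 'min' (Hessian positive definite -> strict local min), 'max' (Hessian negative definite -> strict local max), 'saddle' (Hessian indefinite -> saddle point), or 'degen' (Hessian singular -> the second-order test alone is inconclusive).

Compute the Hessian H = grad^2 f:
  H = [[-7, -4], [-4, -8]]
Verify stationarity: grad f(x*) = H x* + g = (0, 0).
Eigenvalues of H: -11.5311, -3.4689.
Both eigenvalues < 0, so H is negative definite -> x* is a strict local max.

max


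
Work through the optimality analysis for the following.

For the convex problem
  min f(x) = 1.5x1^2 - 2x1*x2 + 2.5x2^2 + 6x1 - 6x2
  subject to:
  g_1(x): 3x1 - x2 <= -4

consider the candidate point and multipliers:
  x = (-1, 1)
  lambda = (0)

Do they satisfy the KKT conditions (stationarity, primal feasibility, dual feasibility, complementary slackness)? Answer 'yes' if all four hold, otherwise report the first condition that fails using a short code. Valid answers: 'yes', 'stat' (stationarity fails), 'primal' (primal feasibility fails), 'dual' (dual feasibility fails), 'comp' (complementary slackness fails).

Gradient of f: grad f(x) = Q x + c = (1, 1)
Constraint values g_i(x) = a_i^T x - b_i:
  g_1((-1, 1)) = 0
Stationarity residual: grad f(x) + sum_i lambda_i a_i = (1, 1)
  -> stationarity FAILS
Primal feasibility (all g_i <= 0): OK
Dual feasibility (all lambda_i >= 0): OK
Complementary slackness (lambda_i * g_i(x) = 0 for all i): OK

Verdict: the first failing condition is stationarity -> stat.

stat


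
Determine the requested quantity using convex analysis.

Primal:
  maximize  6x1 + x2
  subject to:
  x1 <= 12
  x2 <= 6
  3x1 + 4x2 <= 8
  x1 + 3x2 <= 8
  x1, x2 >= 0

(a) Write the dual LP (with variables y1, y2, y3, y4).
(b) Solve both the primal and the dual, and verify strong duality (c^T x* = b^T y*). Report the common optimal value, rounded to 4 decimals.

The standard primal-dual pair for 'max c^T x s.t. A x <= b, x >= 0' is:
  Dual:  min b^T y  s.t.  A^T y >= c,  y >= 0.

So the dual LP is:
  minimize  12y1 + 6y2 + 8y3 + 8y4
  subject to:
    y1 + 3y3 + y4 >= 6
    y2 + 4y3 + 3y4 >= 1
    y1, y2, y3, y4 >= 0

Solving the primal: x* = (2.6667, 0).
  primal value c^T x* = 16.
Solving the dual: y* = (0, 0, 2, 0).
  dual value b^T y* = 16.
Strong duality: c^T x* = b^T y*. Confirmed.

16


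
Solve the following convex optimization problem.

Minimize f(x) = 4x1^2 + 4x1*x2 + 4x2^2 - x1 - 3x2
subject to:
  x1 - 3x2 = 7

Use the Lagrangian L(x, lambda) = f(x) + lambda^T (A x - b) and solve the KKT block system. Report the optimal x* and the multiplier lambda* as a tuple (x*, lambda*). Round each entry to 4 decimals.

Form the Lagrangian:
  L(x, lambda) = (1/2) x^T Q x + c^T x + lambda^T (A x - b)
Stationarity (grad_x L = 0): Q x + c + A^T lambda = 0.
Primal feasibility: A x = b.

This gives the KKT block system:
  [ Q   A^T ] [ x     ]   [-c ]
  [ A    0  ] [ lambda ] = [ b ]

Solving the linear system:
  x*      = (1.5192, -1.8269)
  lambda* = (-3.8462)
  f(x*)   = 15.4423

x* = (1.5192, -1.8269), lambda* = (-3.8462)


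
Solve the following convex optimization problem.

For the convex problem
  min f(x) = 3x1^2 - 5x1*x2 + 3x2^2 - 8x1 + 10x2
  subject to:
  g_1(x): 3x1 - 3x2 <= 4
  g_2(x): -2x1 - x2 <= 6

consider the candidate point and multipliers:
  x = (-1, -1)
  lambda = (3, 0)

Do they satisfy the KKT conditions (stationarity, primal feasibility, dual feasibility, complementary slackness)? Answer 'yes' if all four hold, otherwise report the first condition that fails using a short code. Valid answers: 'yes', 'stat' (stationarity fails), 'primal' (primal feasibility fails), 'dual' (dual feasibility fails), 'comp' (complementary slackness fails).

Gradient of f: grad f(x) = Q x + c = (-9, 9)
Constraint values g_i(x) = a_i^T x - b_i:
  g_1((-1, -1)) = -4
  g_2((-1, -1)) = -3
Stationarity residual: grad f(x) + sum_i lambda_i a_i = (0, 0)
  -> stationarity OK
Primal feasibility (all g_i <= 0): OK
Dual feasibility (all lambda_i >= 0): OK
Complementary slackness (lambda_i * g_i(x) = 0 for all i): FAILS

Verdict: the first failing condition is complementary_slackness -> comp.

comp


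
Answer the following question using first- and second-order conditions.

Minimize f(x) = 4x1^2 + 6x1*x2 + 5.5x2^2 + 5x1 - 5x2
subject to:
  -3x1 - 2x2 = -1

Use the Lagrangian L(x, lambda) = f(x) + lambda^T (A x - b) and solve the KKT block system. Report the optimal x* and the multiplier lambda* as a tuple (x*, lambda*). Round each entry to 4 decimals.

Form the Lagrangian:
  L(x, lambda) = (1/2) x^T Q x + c^T x + lambda^T (A x - b)
Stationarity (grad_x L = 0): Q x + c + A^T lambda = 0.
Primal feasibility: A x = b.

This gives the KKT block system:
  [ Q   A^T ] [ x     ]   [-c ]
  [ A    0  ] [ lambda ] = [ b ]

Solving the linear system:
  x*      = (-0.4915, 1.2373)
  lambda* = (2.8305)
  f(x*)   = -2.9068

x* = (-0.4915, 1.2373), lambda* = (2.8305)


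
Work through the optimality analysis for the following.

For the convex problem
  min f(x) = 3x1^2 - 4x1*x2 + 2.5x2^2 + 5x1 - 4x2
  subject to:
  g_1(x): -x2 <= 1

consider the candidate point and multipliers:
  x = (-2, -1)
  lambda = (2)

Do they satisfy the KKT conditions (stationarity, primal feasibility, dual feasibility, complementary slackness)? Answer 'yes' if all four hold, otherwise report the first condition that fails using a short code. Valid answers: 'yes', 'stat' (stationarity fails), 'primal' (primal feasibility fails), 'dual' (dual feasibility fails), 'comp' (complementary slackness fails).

Gradient of f: grad f(x) = Q x + c = (-3, -1)
Constraint values g_i(x) = a_i^T x - b_i:
  g_1((-2, -1)) = 0
Stationarity residual: grad f(x) + sum_i lambda_i a_i = (-3, -3)
  -> stationarity FAILS
Primal feasibility (all g_i <= 0): OK
Dual feasibility (all lambda_i >= 0): OK
Complementary slackness (lambda_i * g_i(x) = 0 for all i): OK

Verdict: the first failing condition is stationarity -> stat.

stat


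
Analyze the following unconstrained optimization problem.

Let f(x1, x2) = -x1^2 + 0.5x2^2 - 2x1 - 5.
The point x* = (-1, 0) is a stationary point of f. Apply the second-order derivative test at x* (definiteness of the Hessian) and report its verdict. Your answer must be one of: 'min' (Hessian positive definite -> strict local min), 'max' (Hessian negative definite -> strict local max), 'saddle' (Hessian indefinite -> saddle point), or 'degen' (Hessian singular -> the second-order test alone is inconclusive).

Compute the Hessian H = grad^2 f:
  H = [[-2, 0], [0, 1]]
Verify stationarity: grad f(x*) = H x* + g = (0, 0).
Eigenvalues of H: -2, 1.
Eigenvalues have mixed signs, so H is indefinite -> x* is a saddle point.

saddle


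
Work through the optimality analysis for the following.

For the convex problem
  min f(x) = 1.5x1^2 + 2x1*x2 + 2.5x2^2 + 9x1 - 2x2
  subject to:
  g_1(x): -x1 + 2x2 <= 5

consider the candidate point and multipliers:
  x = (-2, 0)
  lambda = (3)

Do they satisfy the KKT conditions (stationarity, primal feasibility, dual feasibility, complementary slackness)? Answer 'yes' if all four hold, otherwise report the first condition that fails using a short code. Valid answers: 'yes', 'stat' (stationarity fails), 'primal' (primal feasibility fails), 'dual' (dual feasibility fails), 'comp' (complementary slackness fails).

Gradient of f: grad f(x) = Q x + c = (3, -6)
Constraint values g_i(x) = a_i^T x - b_i:
  g_1((-2, 0)) = -3
Stationarity residual: grad f(x) + sum_i lambda_i a_i = (0, 0)
  -> stationarity OK
Primal feasibility (all g_i <= 0): OK
Dual feasibility (all lambda_i >= 0): OK
Complementary slackness (lambda_i * g_i(x) = 0 for all i): FAILS

Verdict: the first failing condition is complementary_slackness -> comp.

comp


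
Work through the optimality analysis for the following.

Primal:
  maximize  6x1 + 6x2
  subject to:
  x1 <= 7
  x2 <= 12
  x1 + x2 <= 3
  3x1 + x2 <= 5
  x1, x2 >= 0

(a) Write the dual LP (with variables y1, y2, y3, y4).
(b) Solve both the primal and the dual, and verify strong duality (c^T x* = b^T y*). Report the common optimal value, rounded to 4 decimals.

The standard primal-dual pair for 'max c^T x s.t. A x <= b, x >= 0' is:
  Dual:  min b^T y  s.t.  A^T y >= c,  y >= 0.

So the dual LP is:
  minimize  7y1 + 12y2 + 3y3 + 5y4
  subject to:
    y1 + y3 + 3y4 >= 6
    y2 + y3 + y4 >= 6
    y1, y2, y3, y4 >= 0

Solving the primal: x* = (1, 2).
  primal value c^T x* = 18.
Solving the dual: y* = (0, 0, 6, 0).
  dual value b^T y* = 18.
Strong duality: c^T x* = b^T y*. Confirmed.

18


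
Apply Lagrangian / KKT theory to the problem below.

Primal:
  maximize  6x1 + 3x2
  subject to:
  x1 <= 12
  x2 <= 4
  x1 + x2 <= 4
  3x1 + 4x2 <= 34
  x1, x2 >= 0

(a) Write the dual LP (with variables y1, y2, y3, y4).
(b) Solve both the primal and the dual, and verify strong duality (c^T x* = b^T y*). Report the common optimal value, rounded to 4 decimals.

The standard primal-dual pair for 'max c^T x s.t. A x <= b, x >= 0' is:
  Dual:  min b^T y  s.t.  A^T y >= c,  y >= 0.

So the dual LP is:
  minimize  12y1 + 4y2 + 4y3 + 34y4
  subject to:
    y1 + y3 + 3y4 >= 6
    y2 + y3 + 4y4 >= 3
    y1, y2, y3, y4 >= 0

Solving the primal: x* = (4, 0).
  primal value c^T x* = 24.
Solving the dual: y* = (0, 0, 6, 0).
  dual value b^T y* = 24.
Strong duality: c^T x* = b^T y*. Confirmed.

24


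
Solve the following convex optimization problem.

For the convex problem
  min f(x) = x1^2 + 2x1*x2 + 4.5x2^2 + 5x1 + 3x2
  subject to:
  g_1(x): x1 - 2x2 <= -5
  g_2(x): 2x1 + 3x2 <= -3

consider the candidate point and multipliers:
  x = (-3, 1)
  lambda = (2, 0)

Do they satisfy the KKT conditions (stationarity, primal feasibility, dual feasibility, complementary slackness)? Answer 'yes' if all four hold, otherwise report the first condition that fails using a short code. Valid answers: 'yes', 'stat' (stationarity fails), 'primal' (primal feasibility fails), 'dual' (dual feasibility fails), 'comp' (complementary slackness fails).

Gradient of f: grad f(x) = Q x + c = (1, 6)
Constraint values g_i(x) = a_i^T x - b_i:
  g_1((-3, 1)) = 0
  g_2((-3, 1)) = 0
Stationarity residual: grad f(x) + sum_i lambda_i a_i = (3, 2)
  -> stationarity FAILS
Primal feasibility (all g_i <= 0): OK
Dual feasibility (all lambda_i >= 0): OK
Complementary slackness (lambda_i * g_i(x) = 0 for all i): OK

Verdict: the first failing condition is stationarity -> stat.

stat


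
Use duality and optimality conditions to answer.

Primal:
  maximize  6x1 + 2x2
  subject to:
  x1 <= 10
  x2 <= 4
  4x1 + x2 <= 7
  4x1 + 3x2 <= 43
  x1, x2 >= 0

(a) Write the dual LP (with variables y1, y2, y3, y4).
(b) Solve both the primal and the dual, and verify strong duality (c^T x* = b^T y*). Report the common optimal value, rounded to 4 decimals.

The standard primal-dual pair for 'max c^T x s.t. A x <= b, x >= 0' is:
  Dual:  min b^T y  s.t.  A^T y >= c,  y >= 0.

So the dual LP is:
  minimize  10y1 + 4y2 + 7y3 + 43y4
  subject to:
    y1 + 4y3 + 4y4 >= 6
    y2 + y3 + 3y4 >= 2
    y1, y2, y3, y4 >= 0

Solving the primal: x* = (0.75, 4).
  primal value c^T x* = 12.5.
Solving the dual: y* = (0, 0.5, 1.5, 0).
  dual value b^T y* = 12.5.
Strong duality: c^T x* = b^T y*. Confirmed.

12.5


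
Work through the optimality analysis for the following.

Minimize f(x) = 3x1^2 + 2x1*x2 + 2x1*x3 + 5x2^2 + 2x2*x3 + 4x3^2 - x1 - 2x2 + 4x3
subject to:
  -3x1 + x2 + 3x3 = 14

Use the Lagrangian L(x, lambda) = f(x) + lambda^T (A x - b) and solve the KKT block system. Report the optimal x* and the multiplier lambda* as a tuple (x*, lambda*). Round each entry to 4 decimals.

Form the Lagrangian:
  L(x, lambda) = (1/2) x^T Q x + c^T x + lambda^T (A x - b)
Stationarity (grad_x L = 0): Q x + c + A^T lambda = 0.
Primal feasibility: A x = b.

This gives the KKT block system:
  [ Q   A^T ] [ x     ]   [-c ]
  [ A    0  ] [ lambda ] = [ b ]

Solving the linear system:
  x*      = (-2.7915, 0.8692, 1.5855)
  lambda* = (-4.2798)
  f(x*)   = 33.6561

x* = (-2.7915, 0.8692, 1.5855), lambda* = (-4.2798)


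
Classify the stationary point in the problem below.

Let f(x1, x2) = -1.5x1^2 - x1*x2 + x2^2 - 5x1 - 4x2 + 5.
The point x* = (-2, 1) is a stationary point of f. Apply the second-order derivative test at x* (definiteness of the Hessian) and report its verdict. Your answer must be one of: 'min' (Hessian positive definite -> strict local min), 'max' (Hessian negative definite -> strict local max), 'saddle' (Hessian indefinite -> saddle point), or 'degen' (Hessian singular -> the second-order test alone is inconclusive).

Compute the Hessian H = grad^2 f:
  H = [[-3, -1], [-1, 2]]
Verify stationarity: grad f(x*) = H x* + g = (0, 0).
Eigenvalues of H: -3.1926, 2.1926.
Eigenvalues have mixed signs, so H is indefinite -> x* is a saddle point.

saddle


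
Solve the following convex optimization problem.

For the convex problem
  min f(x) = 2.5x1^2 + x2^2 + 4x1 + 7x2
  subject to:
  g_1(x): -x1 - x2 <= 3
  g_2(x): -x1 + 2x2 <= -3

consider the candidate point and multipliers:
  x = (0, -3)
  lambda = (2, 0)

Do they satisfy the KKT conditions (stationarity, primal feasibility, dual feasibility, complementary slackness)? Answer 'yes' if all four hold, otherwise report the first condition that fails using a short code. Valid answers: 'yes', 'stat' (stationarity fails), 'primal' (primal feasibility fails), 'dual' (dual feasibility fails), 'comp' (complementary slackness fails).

Gradient of f: grad f(x) = Q x + c = (4, 1)
Constraint values g_i(x) = a_i^T x - b_i:
  g_1((0, -3)) = 0
  g_2((0, -3)) = -3
Stationarity residual: grad f(x) + sum_i lambda_i a_i = (2, -1)
  -> stationarity FAILS
Primal feasibility (all g_i <= 0): OK
Dual feasibility (all lambda_i >= 0): OK
Complementary slackness (lambda_i * g_i(x) = 0 for all i): OK

Verdict: the first failing condition is stationarity -> stat.

stat


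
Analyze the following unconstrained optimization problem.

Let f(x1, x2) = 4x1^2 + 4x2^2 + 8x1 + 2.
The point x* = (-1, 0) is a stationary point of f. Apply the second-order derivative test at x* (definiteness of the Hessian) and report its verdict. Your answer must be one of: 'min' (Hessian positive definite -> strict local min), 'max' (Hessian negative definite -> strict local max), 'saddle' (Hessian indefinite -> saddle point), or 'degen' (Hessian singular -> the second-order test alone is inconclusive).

Compute the Hessian H = grad^2 f:
  H = [[8, 0], [0, 8]]
Verify stationarity: grad f(x*) = H x* + g = (0, 0).
Eigenvalues of H: 8, 8.
Both eigenvalues > 0, so H is positive definite -> x* is a strict local min.

min


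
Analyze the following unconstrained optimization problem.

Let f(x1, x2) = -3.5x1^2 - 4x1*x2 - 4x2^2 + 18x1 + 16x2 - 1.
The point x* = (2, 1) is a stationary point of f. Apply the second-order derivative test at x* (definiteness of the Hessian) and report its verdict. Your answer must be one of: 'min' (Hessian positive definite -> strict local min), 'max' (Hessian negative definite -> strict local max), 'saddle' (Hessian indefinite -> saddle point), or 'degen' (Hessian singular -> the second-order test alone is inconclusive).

Compute the Hessian H = grad^2 f:
  H = [[-7, -4], [-4, -8]]
Verify stationarity: grad f(x*) = H x* + g = (0, 0).
Eigenvalues of H: -11.5311, -3.4689.
Both eigenvalues < 0, so H is negative definite -> x* is a strict local max.

max


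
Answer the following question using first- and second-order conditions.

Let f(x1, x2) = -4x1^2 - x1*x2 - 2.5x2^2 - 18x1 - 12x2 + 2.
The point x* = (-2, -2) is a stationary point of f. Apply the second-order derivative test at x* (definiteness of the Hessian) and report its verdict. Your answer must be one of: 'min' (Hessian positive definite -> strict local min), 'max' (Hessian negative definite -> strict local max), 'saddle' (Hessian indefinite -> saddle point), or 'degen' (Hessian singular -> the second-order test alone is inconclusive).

Compute the Hessian H = grad^2 f:
  H = [[-8, -1], [-1, -5]]
Verify stationarity: grad f(x*) = H x* + g = (0, 0).
Eigenvalues of H: -8.3028, -4.6972.
Both eigenvalues < 0, so H is negative definite -> x* is a strict local max.

max


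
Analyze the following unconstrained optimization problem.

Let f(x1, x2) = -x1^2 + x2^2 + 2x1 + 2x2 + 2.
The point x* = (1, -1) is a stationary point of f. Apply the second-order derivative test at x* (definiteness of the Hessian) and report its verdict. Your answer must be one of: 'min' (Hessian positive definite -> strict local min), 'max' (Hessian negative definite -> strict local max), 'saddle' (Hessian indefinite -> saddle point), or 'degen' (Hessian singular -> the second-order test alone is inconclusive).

Compute the Hessian H = grad^2 f:
  H = [[-2, 0], [0, 2]]
Verify stationarity: grad f(x*) = H x* + g = (0, 0).
Eigenvalues of H: -2, 2.
Eigenvalues have mixed signs, so H is indefinite -> x* is a saddle point.

saddle


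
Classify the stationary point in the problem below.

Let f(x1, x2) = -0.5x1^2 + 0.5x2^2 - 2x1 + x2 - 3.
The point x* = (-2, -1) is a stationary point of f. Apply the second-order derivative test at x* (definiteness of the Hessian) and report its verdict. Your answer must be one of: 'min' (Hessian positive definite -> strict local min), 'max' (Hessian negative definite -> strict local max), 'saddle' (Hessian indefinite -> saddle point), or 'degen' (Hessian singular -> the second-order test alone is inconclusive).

Compute the Hessian H = grad^2 f:
  H = [[-1, 0], [0, 1]]
Verify stationarity: grad f(x*) = H x* + g = (0, 0).
Eigenvalues of H: -1, 1.
Eigenvalues have mixed signs, so H is indefinite -> x* is a saddle point.

saddle


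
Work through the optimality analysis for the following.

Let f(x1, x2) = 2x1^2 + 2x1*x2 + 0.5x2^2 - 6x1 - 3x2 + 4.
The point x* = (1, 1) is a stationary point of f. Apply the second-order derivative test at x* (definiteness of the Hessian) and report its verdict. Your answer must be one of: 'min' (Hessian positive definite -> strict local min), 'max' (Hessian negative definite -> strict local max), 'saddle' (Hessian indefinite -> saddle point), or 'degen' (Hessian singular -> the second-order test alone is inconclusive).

Compute the Hessian H = grad^2 f:
  H = [[4, 2], [2, 1]]
Verify stationarity: grad f(x*) = H x* + g = (0, 0).
Eigenvalues of H: 0, 5.
H has a zero eigenvalue (singular; positive semidefinite but not definite), so H is neither positive definite, negative definite, nor indefinite. The second-order test alone is inconclusive -> degen.
(Indeed, f is constant along the null direction of H through x*, so x* is not a strict local extremum.)

degen


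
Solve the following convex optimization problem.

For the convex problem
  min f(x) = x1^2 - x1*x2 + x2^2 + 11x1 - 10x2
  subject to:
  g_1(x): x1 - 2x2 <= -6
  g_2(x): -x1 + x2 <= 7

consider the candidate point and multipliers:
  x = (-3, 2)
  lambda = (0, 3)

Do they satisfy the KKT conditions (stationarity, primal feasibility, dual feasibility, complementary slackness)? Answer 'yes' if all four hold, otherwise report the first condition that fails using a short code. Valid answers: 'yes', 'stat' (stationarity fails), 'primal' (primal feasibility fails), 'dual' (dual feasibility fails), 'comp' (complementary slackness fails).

Gradient of f: grad f(x) = Q x + c = (3, -3)
Constraint values g_i(x) = a_i^T x - b_i:
  g_1((-3, 2)) = -1
  g_2((-3, 2)) = -2
Stationarity residual: grad f(x) + sum_i lambda_i a_i = (0, 0)
  -> stationarity OK
Primal feasibility (all g_i <= 0): OK
Dual feasibility (all lambda_i >= 0): OK
Complementary slackness (lambda_i * g_i(x) = 0 for all i): FAILS

Verdict: the first failing condition is complementary_slackness -> comp.

comp


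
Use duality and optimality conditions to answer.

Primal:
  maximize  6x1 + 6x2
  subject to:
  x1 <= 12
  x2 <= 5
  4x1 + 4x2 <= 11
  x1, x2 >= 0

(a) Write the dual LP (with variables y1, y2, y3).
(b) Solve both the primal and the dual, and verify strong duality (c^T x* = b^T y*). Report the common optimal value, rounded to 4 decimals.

The standard primal-dual pair for 'max c^T x s.t. A x <= b, x >= 0' is:
  Dual:  min b^T y  s.t.  A^T y >= c,  y >= 0.

So the dual LP is:
  minimize  12y1 + 5y2 + 11y3
  subject to:
    y1 + 4y3 >= 6
    y2 + 4y3 >= 6
    y1, y2, y3 >= 0

Solving the primal: x* = (2.75, 0).
  primal value c^T x* = 16.5.
Solving the dual: y* = (0, 0, 1.5).
  dual value b^T y* = 16.5.
Strong duality: c^T x* = b^T y*. Confirmed.

16.5


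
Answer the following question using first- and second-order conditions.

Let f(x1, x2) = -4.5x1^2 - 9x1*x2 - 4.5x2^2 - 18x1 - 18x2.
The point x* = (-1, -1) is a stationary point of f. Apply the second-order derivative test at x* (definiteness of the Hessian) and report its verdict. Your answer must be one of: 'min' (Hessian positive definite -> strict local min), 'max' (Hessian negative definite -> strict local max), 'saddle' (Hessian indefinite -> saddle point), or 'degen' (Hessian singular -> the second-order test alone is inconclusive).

Compute the Hessian H = grad^2 f:
  H = [[-9, -9], [-9, -9]]
Verify stationarity: grad f(x*) = H x* + g = (0, 0).
Eigenvalues of H: -18, 0.
H has a zero eigenvalue (singular; negative semidefinite but not definite), so H is neither positive definite, negative definite, nor indefinite. The second-order test alone is inconclusive -> degen.
(Indeed, f is constant along the null direction of H through x*, so x* is not a strict local extremum.)

degen


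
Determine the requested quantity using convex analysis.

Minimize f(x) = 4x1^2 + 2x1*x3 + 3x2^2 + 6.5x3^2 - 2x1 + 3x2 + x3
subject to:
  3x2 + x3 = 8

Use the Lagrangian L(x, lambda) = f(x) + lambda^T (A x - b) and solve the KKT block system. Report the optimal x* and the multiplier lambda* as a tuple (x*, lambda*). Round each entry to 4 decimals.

Form the Lagrangian:
  L(x, lambda) = (1/2) x^T Q x + c^T x + lambda^T (A x - b)
Stationarity (grad_x L = 0): Q x + c + A^T lambda = 0.
Primal feasibility: A x = b.

This gives the KKT block system:
  [ Q   A^T ] [ x     ]   [-c ]
  [ A    0  ] [ lambda ] = [ b ]

Solving the linear system:
  x*      = (0.1582, 2.5443, 0.3671)
  lambda* = (-6.0886)
  f(x*)   = 28.1962

x* = (0.1582, 2.5443, 0.3671), lambda* = (-6.0886)


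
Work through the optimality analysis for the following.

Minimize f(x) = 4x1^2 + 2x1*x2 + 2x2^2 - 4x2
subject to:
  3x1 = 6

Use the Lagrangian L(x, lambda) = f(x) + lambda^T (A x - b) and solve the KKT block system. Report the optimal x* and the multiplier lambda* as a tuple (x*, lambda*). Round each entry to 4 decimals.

Form the Lagrangian:
  L(x, lambda) = (1/2) x^T Q x + c^T x + lambda^T (A x - b)
Stationarity (grad_x L = 0): Q x + c + A^T lambda = 0.
Primal feasibility: A x = b.

This gives the KKT block system:
  [ Q   A^T ] [ x     ]   [-c ]
  [ A    0  ] [ lambda ] = [ b ]

Solving the linear system:
  x*      = (2, 0)
  lambda* = (-5.3333)
  f(x*)   = 16

x* = (2, 0), lambda* = (-5.3333)


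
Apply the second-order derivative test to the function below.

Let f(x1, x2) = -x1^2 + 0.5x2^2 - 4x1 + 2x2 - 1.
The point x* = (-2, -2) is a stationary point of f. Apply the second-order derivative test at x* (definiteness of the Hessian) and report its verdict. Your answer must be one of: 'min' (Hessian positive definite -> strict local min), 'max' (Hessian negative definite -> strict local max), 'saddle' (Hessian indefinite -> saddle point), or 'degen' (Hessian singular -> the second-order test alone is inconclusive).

Compute the Hessian H = grad^2 f:
  H = [[-2, 0], [0, 1]]
Verify stationarity: grad f(x*) = H x* + g = (0, 0).
Eigenvalues of H: -2, 1.
Eigenvalues have mixed signs, so H is indefinite -> x* is a saddle point.

saddle


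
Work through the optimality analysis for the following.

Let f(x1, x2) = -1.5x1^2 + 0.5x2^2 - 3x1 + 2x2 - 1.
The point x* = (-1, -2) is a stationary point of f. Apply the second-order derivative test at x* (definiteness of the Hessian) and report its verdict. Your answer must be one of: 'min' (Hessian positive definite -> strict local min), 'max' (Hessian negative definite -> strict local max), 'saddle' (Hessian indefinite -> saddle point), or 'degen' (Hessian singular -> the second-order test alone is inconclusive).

Compute the Hessian H = grad^2 f:
  H = [[-3, 0], [0, 1]]
Verify stationarity: grad f(x*) = H x* + g = (0, 0).
Eigenvalues of H: -3, 1.
Eigenvalues have mixed signs, so H is indefinite -> x* is a saddle point.

saddle


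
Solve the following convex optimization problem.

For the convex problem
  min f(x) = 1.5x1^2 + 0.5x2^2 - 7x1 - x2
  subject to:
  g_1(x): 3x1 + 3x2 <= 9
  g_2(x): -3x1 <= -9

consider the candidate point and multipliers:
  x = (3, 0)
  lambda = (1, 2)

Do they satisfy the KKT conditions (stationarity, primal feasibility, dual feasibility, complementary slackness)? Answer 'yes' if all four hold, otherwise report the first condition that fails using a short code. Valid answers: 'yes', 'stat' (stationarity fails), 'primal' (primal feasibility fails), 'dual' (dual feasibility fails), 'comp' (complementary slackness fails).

Gradient of f: grad f(x) = Q x + c = (2, -1)
Constraint values g_i(x) = a_i^T x - b_i:
  g_1((3, 0)) = 0
  g_2((3, 0)) = 0
Stationarity residual: grad f(x) + sum_i lambda_i a_i = (-1, 2)
  -> stationarity FAILS
Primal feasibility (all g_i <= 0): OK
Dual feasibility (all lambda_i >= 0): OK
Complementary slackness (lambda_i * g_i(x) = 0 for all i): OK

Verdict: the first failing condition is stationarity -> stat.

stat


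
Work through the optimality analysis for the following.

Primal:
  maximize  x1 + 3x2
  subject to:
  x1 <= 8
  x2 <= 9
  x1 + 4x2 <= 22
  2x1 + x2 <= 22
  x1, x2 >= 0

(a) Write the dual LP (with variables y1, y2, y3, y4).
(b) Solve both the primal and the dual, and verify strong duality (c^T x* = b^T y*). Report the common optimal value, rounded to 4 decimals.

The standard primal-dual pair for 'max c^T x s.t. A x <= b, x >= 0' is:
  Dual:  min b^T y  s.t.  A^T y >= c,  y >= 0.

So the dual LP is:
  minimize  8y1 + 9y2 + 22y3 + 22y4
  subject to:
    y1 + y3 + 2y4 >= 1
    y2 + 4y3 + y4 >= 3
    y1, y2, y3, y4 >= 0

Solving the primal: x* = (8, 3.5).
  primal value c^T x* = 18.5.
Solving the dual: y* = (0.25, 0, 0.75, 0).
  dual value b^T y* = 18.5.
Strong duality: c^T x* = b^T y*. Confirmed.

18.5


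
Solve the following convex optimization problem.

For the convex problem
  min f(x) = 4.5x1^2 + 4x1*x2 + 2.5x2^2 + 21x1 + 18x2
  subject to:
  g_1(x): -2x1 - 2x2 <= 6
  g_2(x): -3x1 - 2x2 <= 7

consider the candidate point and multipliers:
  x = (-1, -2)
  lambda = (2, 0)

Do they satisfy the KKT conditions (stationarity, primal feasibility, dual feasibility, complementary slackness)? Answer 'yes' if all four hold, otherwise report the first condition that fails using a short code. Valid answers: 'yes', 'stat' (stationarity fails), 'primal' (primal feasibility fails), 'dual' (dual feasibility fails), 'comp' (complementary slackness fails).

Gradient of f: grad f(x) = Q x + c = (4, 4)
Constraint values g_i(x) = a_i^T x - b_i:
  g_1((-1, -2)) = 0
  g_2((-1, -2)) = 0
Stationarity residual: grad f(x) + sum_i lambda_i a_i = (0, 0)
  -> stationarity OK
Primal feasibility (all g_i <= 0): OK
Dual feasibility (all lambda_i >= 0): OK
Complementary slackness (lambda_i * g_i(x) = 0 for all i): OK

Verdict: yes, KKT holds.

yes


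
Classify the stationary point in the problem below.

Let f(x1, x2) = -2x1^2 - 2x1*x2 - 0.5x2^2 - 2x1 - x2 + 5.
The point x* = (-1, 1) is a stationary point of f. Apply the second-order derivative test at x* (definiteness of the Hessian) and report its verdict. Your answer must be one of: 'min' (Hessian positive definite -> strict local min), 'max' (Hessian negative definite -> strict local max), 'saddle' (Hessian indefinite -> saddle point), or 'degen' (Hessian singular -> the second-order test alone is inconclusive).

Compute the Hessian H = grad^2 f:
  H = [[-4, -2], [-2, -1]]
Verify stationarity: grad f(x*) = H x* + g = (0, 0).
Eigenvalues of H: -5, 0.
H has a zero eigenvalue (singular; negative semidefinite but not definite), so H is neither positive definite, negative definite, nor indefinite. The second-order test alone is inconclusive -> degen.
(Indeed, f is constant along the null direction of H through x*, so x* is not a strict local extremum.)

degen


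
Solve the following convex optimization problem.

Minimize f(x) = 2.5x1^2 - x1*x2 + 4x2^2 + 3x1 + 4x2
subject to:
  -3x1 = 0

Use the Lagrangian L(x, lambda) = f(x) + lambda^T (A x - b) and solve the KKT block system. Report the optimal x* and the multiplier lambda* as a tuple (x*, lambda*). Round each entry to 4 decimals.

Form the Lagrangian:
  L(x, lambda) = (1/2) x^T Q x + c^T x + lambda^T (A x - b)
Stationarity (grad_x L = 0): Q x + c + A^T lambda = 0.
Primal feasibility: A x = b.

This gives the KKT block system:
  [ Q   A^T ] [ x     ]   [-c ]
  [ A    0  ] [ lambda ] = [ b ]

Solving the linear system:
  x*      = (0, -0.5)
  lambda* = (1.1667)
  f(x*)   = -1

x* = (0, -0.5), lambda* = (1.1667)


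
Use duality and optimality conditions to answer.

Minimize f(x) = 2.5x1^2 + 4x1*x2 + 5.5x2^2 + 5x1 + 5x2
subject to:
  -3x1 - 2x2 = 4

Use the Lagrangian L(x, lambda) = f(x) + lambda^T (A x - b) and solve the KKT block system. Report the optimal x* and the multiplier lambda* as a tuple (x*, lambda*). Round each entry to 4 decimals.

Form the Lagrangian:
  L(x, lambda) = (1/2) x^T Q x + c^T x + lambda^T (A x - b)
Stationarity (grad_x L = 0): Q x + c + A^T lambda = 0.
Primal feasibility: A x = b.

This gives the KKT block system:
  [ Q   A^T ] [ x     ]   [-c ]
  [ A    0  ] [ lambda ] = [ b ]

Solving the linear system:
  x*      = (-1.2676, -0.0986)
  lambda* = (-0.5775)
  f(x*)   = -2.2606

x* = (-1.2676, -0.0986), lambda* = (-0.5775)


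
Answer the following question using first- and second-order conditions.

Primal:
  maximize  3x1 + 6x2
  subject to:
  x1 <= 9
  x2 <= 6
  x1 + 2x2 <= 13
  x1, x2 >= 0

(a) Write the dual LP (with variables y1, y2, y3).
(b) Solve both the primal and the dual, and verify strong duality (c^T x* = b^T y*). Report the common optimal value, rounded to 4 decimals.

The standard primal-dual pair for 'max c^T x s.t. A x <= b, x >= 0' is:
  Dual:  min b^T y  s.t.  A^T y >= c,  y >= 0.

So the dual LP is:
  minimize  9y1 + 6y2 + 13y3
  subject to:
    y1 + y3 >= 3
    y2 + 2y3 >= 6
    y1, y2, y3 >= 0

Solving the primal: x* = (1, 6).
  primal value c^T x* = 39.
Solving the dual: y* = (0, 0, 3).
  dual value b^T y* = 39.
Strong duality: c^T x* = b^T y*. Confirmed.

39


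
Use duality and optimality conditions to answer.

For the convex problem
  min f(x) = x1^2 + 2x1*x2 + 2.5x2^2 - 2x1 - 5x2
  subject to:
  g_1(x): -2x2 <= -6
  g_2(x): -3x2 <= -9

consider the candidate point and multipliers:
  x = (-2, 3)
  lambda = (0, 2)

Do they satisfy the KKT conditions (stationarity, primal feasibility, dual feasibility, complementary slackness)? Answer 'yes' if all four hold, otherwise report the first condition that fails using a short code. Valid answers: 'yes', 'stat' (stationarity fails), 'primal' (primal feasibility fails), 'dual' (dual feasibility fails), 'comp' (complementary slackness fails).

Gradient of f: grad f(x) = Q x + c = (0, 6)
Constraint values g_i(x) = a_i^T x - b_i:
  g_1((-2, 3)) = 0
  g_2((-2, 3)) = 0
Stationarity residual: grad f(x) + sum_i lambda_i a_i = (0, 0)
  -> stationarity OK
Primal feasibility (all g_i <= 0): OK
Dual feasibility (all lambda_i >= 0): OK
Complementary slackness (lambda_i * g_i(x) = 0 for all i): OK

Verdict: yes, KKT holds.

yes


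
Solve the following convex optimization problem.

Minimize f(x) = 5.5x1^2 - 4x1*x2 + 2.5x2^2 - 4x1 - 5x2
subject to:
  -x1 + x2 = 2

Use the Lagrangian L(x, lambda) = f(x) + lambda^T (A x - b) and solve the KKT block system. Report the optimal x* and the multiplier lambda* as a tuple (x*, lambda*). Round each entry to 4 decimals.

Form the Lagrangian:
  L(x, lambda) = (1/2) x^T Q x + c^T x + lambda^T (A x - b)
Stationarity (grad_x L = 0): Q x + c + A^T lambda = 0.
Primal feasibility: A x = b.

This gives the KKT block system:
  [ Q   A^T ] [ x     ]   [-c ]
  [ A    0  ] [ lambda ] = [ b ]

Solving the linear system:
  x*      = (0.875, 2.875)
  lambda* = (-5.875)
  f(x*)   = -3.0625

x* = (0.875, 2.875), lambda* = (-5.875)


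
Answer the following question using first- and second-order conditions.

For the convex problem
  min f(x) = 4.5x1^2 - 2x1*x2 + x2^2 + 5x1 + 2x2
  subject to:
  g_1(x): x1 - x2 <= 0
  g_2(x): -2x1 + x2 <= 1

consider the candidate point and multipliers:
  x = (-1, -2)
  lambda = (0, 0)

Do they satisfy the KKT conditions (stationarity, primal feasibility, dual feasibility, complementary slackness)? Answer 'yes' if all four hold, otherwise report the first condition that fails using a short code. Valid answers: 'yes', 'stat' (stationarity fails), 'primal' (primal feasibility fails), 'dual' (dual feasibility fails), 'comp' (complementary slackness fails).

Gradient of f: grad f(x) = Q x + c = (0, 0)
Constraint values g_i(x) = a_i^T x - b_i:
  g_1((-1, -2)) = 1
  g_2((-1, -2)) = -1
Stationarity residual: grad f(x) + sum_i lambda_i a_i = (0, 0)
  -> stationarity OK
Primal feasibility (all g_i <= 0): FAILS
Dual feasibility (all lambda_i >= 0): OK
Complementary slackness (lambda_i * g_i(x) = 0 for all i): OK

Verdict: the first failing condition is primal_feasibility -> primal.

primal


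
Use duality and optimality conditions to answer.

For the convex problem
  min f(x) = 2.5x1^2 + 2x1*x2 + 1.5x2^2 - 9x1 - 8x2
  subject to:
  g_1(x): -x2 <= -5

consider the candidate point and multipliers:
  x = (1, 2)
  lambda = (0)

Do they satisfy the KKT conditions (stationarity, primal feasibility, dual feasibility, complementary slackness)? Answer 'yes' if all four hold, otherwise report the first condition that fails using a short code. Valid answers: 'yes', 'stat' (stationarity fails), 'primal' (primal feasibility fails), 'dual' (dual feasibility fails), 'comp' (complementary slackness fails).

Gradient of f: grad f(x) = Q x + c = (0, 0)
Constraint values g_i(x) = a_i^T x - b_i:
  g_1((1, 2)) = 3
Stationarity residual: grad f(x) + sum_i lambda_i a_i = (0, 0)
  -> stationarity OK
Primal feasibility (all g_i <= 0): FAILS
Dual feasibility (all lambda_i >= 0): OK
Complementary slackness (lambda_i * g_i(x) = 0 for all i): OK

Verdict: the first failing condition is primal_feasibility -> primal.

primal


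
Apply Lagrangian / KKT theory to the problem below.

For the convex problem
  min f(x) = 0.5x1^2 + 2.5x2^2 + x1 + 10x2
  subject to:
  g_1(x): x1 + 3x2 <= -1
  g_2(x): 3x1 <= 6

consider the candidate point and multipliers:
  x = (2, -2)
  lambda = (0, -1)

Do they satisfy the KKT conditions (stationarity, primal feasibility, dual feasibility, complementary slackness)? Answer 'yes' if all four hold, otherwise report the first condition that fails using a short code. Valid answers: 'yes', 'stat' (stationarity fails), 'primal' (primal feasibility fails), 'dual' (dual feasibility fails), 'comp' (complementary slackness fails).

Gradient of f: grad f(x) = Q x + c = (3, 0)
Constraint values g_i(x) = a_i^T x - b_i:
  g_1((2, -2)) = -3
  g_2((2, -2)) = 0
Stationarity residual: grad f(x) + sum_i lambda_i a_i = (0, 0)
  -> stationarity OK
Primal feasibility (all g_i <= 0): OK
Dual feasibility (all lambda_i >= 0): FAILS
Complementary slackness (lambda_i * g_i(x) = 0 for all i): OK

Verdict: the first failing condition is dual_feasibility -> dual.

dual


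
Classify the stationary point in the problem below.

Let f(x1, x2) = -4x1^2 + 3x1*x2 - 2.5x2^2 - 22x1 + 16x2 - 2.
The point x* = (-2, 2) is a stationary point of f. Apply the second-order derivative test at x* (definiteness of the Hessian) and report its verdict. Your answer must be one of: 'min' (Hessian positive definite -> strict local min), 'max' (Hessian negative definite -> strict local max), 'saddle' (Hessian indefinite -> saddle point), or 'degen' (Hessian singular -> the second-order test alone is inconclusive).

Compute the Hessian H = grad^2 f:
  H = [[-8, 3], [3, -5]]
Verify stationarity: grad f(x*) = H x* + g = (0, 0).
Eigenvalues of H: -9.8541, -3.1459.
Both eigenvalues < 0, so H is negative definite -> x* is a strict local max.

max
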